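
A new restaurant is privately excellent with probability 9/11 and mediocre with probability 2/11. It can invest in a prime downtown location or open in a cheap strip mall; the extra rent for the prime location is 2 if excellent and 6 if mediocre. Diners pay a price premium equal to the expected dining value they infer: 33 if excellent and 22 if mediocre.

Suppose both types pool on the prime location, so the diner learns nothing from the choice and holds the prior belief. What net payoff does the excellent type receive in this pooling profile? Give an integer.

29

Pooled price premium = 9/11·33 + 2/11·22 = 31.
excellent pays cost 2 for the prime location, so net payoff = 31 − 2 = 29.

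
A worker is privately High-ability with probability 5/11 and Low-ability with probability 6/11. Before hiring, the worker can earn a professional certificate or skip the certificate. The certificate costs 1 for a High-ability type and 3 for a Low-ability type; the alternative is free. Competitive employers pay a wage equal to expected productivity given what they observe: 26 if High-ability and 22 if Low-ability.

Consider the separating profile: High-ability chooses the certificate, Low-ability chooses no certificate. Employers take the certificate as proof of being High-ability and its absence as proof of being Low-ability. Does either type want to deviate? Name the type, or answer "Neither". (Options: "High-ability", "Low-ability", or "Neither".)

The certificate pays 26; no certificate pays 22.
High-ability: assigned the certificate, nets 26 − 1 = 25; deviating to no certificate nets 22.
Low-ability: assigned no certificate, nets 22; deviating to the certificate nets 26 − 3 = 23.
The Low-ability type gains 1 by deviating.

Low-ability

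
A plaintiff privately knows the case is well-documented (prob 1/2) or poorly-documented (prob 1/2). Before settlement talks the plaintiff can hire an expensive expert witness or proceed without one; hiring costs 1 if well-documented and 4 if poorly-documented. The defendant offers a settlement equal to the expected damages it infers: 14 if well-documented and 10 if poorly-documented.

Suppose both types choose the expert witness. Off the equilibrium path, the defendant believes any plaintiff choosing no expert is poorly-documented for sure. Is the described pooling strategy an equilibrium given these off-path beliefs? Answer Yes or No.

No

On path, the defendant holds the prior and pays 1/2·14 + 1/2·10 = 12. Off path (no expert), believing poorly-documented, it pays 10.
well-documented: the expert witness nets 12 − 1 = 11; no expert nets 10. well-documented stays.
poorly-documented: the expert witness nets 12 − 4 = 8; no expert nets 10. poorly-documented would deviate.
A type deviates, so pooling fails.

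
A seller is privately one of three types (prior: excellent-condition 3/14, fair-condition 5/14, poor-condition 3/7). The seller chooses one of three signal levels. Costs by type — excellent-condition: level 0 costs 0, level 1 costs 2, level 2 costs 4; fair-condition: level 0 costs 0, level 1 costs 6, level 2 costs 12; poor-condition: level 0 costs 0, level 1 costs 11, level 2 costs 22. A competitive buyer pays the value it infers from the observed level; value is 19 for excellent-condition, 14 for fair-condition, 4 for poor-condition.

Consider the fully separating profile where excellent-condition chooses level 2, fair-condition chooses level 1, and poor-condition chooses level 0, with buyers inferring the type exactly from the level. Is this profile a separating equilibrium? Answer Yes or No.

Yes

Separating prices: level 2 → 19, level 1 → 14, level 0 → 4.
excellent-condition (assigned level 2): level 0: 4 − 0 = 4; level 1: 14 − 2 = 12; level 2: 19 − 4 = 15. excellent-condition stays.
fair-condition (assigned level 1): level 0: 4 − 0 = 4; level 1: 14 − 6 = 8; level 2: 19 − 12 = 7. fair-condition stays.
poor-condition (assigned level 0): level 0: 4 − 0 = 4; level 1: 14 − 11 = 3; level 2: 19 − 22 = -3. poor-condition stays.
Every type prefers its assigned level; separation holds.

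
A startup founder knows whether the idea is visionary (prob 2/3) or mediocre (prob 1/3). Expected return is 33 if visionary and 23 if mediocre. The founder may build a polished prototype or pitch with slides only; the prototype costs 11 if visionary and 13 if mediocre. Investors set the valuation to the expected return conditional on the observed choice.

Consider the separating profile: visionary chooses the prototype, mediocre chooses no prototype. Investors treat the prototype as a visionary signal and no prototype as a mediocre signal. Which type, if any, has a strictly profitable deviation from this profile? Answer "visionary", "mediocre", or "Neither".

visionary

The prototype pays 33; no prototype pays 23.
visionary: assigned the prototype, nets 33 − 11 = 22; deviating to no prototype nets 23.
mediocre: assigned no prototype, nets 23; deviating to the prototype nets 33 − 13 = 20.
The visionary type gains 1 by deviating.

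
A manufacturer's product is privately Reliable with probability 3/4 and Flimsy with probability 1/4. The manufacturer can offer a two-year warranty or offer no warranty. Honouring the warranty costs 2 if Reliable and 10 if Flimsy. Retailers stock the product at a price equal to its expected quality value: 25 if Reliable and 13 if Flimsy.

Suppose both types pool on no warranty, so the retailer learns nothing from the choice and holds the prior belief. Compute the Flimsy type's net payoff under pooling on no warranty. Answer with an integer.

Pooled price = 3/4·25 + 1/4·13 = 22.
Flimsy pays no cost for no warranty, so net payoff = 22.

22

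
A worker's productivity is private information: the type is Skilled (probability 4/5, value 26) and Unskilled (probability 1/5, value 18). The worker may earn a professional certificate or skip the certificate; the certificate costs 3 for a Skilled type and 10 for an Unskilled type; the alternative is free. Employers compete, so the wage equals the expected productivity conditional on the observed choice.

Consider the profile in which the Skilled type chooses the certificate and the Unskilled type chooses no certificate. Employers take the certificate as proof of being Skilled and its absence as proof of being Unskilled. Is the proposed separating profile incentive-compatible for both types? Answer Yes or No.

Under these beliefs, the certificate earns wage 26 and no certificate earns wage 18.
Skilled: the certificate nets 26 − 3 = 23; no certificate nets 18. Skilled prefers the certificate.
Unskilled: the certificate nets 26 − 10 = 16; no certificate nets 18. Unskilled prefers no certificate.
Neither type deviates, so the separating profile is an equilibrium.

Yes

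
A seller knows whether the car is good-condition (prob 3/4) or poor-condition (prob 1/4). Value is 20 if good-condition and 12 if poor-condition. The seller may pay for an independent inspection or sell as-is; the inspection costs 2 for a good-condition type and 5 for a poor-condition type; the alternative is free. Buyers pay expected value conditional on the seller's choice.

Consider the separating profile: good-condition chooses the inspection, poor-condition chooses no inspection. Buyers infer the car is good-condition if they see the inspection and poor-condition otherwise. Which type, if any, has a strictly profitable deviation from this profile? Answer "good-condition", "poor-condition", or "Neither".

poor-condition

The inspection pays 20; no inspection pays 12.
good-condition: assigned the inspection, nets 20 − 2 = 18; deviating to no inspection nets 12.
poor-condition: assigned no inspection, nets 12; deviating to the inspection nets 20 − 5 = 15.
The poor-condition type gains 3 by deviating.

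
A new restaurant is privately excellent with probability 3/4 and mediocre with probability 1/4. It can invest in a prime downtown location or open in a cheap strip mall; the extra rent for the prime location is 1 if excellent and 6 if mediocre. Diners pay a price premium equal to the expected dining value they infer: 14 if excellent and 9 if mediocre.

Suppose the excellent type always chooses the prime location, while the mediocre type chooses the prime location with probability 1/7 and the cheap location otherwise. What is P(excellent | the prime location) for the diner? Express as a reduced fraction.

P(the prime location) = (3/4)·1 + (1/4)·(1/7) = 11/14.
By Bayes' rule, P(excellent | the prime location) = (3/4) / (11/14) = 21/22.

21/22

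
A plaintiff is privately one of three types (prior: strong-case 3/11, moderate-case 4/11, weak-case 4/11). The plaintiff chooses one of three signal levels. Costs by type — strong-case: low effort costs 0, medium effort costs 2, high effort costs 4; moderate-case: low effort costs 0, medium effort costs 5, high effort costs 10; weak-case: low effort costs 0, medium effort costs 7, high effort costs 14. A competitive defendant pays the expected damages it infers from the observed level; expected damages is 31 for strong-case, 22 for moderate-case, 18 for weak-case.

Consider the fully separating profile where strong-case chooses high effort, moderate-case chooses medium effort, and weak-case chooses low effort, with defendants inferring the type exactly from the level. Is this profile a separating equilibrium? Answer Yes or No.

No

Separating settlements: high effort → 31, medium effort → 22, low effort → 18.
strong-case (assigned high effort): low effort: 18 − 0 = 18; medium effort: 22 − 2 = 20; high effort: 31 − 4 = 27. strong-case stays.
moderate-case (assigned medium effort): low effort: 18 − 0 = 18; medium effort: 22 − 5 = 17; high effort: 31 − 10 = 21. moderate-case prefers high effort.
weak-case (assigned low effort): low effort: 18 − 0 = 18; medium effort: 22 − 7 = 15; high effort: 31 − 14 = 17. weak-case stays.
At least one type deviates; the separating profile fails.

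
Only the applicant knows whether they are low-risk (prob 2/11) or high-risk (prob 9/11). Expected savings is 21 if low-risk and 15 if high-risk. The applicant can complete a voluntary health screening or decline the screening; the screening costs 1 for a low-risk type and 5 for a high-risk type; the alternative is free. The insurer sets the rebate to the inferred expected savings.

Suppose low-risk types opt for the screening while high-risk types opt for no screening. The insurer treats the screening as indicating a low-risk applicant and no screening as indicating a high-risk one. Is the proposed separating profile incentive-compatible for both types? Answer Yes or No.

Under these beliefs, the screening earns rebate 21 and no screening earns rebate 15.
low-risk: the screening nets 21 − 1 = 20; no screening nets 15. low-risk prefers the screening.
high-risk: the screening nets 21 − 5 = 16; no screening nets 15. high-risk would deviate to the screening.
high-risk has a profitable deviation, so the profile is not an equilibrium.

No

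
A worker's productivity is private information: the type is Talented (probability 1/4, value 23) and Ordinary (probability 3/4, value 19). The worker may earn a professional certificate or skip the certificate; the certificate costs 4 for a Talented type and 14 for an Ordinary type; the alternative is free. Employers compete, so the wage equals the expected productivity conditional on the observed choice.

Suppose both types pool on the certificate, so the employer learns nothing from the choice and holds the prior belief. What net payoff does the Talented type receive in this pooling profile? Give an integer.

16

Pooled wage = 1/4·23 + 3/4·19 = 20.
Talented pays cost 4 for the certificate, so net payoff = 20 − 4 = 16.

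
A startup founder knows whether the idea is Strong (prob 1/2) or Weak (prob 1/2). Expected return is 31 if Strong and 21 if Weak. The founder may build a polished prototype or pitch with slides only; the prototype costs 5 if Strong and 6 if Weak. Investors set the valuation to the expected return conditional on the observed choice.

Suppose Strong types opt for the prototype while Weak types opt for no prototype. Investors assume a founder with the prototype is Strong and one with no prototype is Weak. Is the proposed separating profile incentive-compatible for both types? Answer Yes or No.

No

Under these beliefs, the prototype earns valuation 31 and no prototype earns valuation 21.
Strong: the prototype nets 31 − 5 = 26; no prototype nets 21. Strong prefers the prototype.
Weak: the prototype nets 31 − 6 = 25; no prototype nets 21. Weak would deviate to the prototype.
Weak has a profitable deviation, so the profile is not an equilibrium.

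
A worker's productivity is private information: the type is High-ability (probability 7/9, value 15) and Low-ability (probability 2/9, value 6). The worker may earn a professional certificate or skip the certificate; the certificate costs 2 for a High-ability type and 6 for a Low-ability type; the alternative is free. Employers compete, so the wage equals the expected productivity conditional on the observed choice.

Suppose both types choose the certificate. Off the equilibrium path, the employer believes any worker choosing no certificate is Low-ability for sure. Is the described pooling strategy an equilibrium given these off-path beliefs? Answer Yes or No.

Yes

On path, the employer holds the prior and pays 7/9·15 + 2/9·6 = 13. Off path (no certificate), believing Low-ability, it pays 6.
High-ability: the certificate nets 13 − 2 = 11; no certificate nets 6. High-ability stays.
Low-ability: the certificate nets 13 − 6 = 7; no certificate nets 6. Low-ability stays.
No type deviates, so pooling is sustained.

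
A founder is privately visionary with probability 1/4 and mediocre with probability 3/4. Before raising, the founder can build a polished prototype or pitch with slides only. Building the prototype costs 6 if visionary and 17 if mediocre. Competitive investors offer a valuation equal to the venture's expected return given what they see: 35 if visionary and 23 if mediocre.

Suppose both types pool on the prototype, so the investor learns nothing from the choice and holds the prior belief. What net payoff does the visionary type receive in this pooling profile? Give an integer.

Pooled valuation = 1/4·35 + 3/4·23 = 26.
visionary pays cost 6 for the prototype, so net payoff = 26 − 6 = 20.

20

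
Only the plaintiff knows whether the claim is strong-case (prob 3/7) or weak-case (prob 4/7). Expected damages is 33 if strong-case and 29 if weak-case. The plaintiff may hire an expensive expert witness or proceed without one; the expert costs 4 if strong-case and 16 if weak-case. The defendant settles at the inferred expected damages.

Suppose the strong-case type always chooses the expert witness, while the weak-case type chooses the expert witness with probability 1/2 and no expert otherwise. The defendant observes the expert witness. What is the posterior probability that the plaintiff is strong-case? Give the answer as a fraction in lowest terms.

P(the expert witness) = (3/7)·1 + (4/7)·(1/2) = 5/7.
By Bayes' rule, P(strong-case | the expert witness) = (3/7) / (5/7) = 3/5.

3/5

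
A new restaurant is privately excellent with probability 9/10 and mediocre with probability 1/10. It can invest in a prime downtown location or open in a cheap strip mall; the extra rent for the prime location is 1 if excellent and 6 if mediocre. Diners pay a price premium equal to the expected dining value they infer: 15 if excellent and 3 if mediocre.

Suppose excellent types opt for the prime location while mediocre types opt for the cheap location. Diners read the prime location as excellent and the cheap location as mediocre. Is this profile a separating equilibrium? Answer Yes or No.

Under these beliefs, the prime location earns price premium 15 and the cheap location earns price premium 3.
excellent: the prime location nets 15 − 1 = 14; the cheap location nets 3. excellent prefers the prime location.
mediocre: the prime location nets 15 − 6 = 9; the cheap location nets 3. mediocre would deviate to the prime location.
mediocre has a profitable deviation, so the profile is not an equilibrium.

No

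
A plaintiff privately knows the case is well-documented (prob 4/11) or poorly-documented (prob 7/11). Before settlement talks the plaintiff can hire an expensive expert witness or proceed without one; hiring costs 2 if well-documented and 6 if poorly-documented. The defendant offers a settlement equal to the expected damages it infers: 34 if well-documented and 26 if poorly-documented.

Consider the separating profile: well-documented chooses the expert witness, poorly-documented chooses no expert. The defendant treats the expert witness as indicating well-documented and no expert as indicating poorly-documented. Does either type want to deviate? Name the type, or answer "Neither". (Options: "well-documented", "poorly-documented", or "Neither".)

poorly-documented

The expert witness pays 34; no expert pays 26.
well-documented: assigned the expert witness, nets 34 − 2 = 32; deviating to no expert nets 26.
poorly-documented: assigned no expert, nets 26; deviating to the expert witness nets 34 − 6 = 28.
The poorly-documented type gains 2 by deviating.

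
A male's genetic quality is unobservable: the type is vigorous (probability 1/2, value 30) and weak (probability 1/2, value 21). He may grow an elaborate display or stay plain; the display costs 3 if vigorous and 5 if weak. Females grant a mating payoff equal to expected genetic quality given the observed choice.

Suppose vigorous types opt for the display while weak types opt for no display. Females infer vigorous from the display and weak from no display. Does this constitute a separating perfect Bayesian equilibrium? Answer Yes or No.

Under these beliefs, the display earns mating payoff 30 and no display earns mating payoff 21.
vigorous: the display nets 30 − 3 = 27; no display nets 21. vigorous prefers the display.
weak: the display nets 30 − 5 = 25; no display nets 21. weak would deviate to the display.
weak has a profitable deviation, so the profile is not an equilibrium.

No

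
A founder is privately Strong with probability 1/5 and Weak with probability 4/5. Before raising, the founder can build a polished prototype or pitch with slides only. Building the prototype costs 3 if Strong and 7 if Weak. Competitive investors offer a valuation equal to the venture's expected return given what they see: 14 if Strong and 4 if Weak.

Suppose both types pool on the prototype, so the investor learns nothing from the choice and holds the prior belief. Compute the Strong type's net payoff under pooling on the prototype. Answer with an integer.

Pooled valuation = 1/5·14 + 4/5·4 = 6.
Strong pays cost 3 for the prototype, so net payoff = 6 − 3 = 3.

3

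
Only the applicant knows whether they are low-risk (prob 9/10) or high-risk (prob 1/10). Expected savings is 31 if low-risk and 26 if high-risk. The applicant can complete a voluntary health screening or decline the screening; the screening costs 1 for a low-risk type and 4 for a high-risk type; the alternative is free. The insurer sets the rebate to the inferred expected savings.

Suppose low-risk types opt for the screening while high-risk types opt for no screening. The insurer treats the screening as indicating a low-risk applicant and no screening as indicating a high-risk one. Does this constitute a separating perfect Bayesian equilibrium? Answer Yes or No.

Under these beliefs, the screening earns rebate 31 and no screening earns rebate 26.
low-risk: the screening nets 31 − 1 = 30; no screening nets 26. low-risk prefers the screening.
high-risk: the screening nets 31 − 4 = 27; no screening nets 26. high-risk would deviate to the screening.
high-risk has a profitable deviation, so the profile is not an equilibrium.

No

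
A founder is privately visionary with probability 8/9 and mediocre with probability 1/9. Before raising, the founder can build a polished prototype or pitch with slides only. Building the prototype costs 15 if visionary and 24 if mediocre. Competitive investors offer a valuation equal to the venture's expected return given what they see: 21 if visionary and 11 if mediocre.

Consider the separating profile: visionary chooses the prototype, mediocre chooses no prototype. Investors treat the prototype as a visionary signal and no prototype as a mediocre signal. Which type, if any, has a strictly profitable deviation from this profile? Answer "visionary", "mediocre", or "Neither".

visionary

The prototype pays 21; no prototype pays 11.
visionary: assigned the prototype, nets 21 − 15 = 6; deviating to no prototype nets 11.
mediocre: assigned no prototype, nets 11; deviating to the prototype nets 21 − 24 = -3.
The visionary type gains 5 by deviating.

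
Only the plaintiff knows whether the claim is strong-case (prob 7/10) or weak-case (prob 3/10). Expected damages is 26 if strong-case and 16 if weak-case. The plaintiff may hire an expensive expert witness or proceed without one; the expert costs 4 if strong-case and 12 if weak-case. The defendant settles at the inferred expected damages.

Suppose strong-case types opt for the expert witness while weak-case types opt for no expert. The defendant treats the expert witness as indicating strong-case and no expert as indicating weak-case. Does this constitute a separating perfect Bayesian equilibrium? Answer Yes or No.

Under these beliefs, the expert witness earns settlement 26 and no expert earns settlement 16.
strong-case: the expert witness nets 26 − 4 = 22; no expert nets 16. strong-case prefers the expert witness.
weak-case: the expert witness nets 26 − 12 = 14; no expert nets 16. weak-case prefers no expert.
Neither type deviates, so the separating profile is an equilibrium.

Yes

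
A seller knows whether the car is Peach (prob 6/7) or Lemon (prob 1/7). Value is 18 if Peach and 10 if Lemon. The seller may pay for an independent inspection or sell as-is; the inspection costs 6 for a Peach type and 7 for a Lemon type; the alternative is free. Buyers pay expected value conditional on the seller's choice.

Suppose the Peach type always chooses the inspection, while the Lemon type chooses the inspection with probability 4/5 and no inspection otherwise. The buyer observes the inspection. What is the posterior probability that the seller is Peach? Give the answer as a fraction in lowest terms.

P(the inspection) = (6/7)·1 + (1/7)·(4/5) = 34/35.
By Bayes' rule, P(Peach | the inspection) = (6/7) / (34/35) = 15/17.

15/17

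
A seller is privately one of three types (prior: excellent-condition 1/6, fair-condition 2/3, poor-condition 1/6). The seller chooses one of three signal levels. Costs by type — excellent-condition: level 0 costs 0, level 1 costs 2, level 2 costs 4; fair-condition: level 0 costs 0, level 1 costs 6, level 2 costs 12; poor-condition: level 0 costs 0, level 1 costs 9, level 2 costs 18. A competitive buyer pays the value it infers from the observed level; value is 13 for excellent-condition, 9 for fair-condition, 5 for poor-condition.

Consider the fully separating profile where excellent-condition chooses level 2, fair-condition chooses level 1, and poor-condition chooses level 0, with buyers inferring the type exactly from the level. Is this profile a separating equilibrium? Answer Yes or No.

No

Separating prices: level 2 → 13, level 1 → 9, level 0 → 5.
excellent-condition (assigned level 2): level 0: 5 − 0 = 5; level 1: 9 − 2 = 7; level 2: 13 − 4 = 9. excellent-condition stays.
fair-condition (assigned level 1): level 0: 5 − 0 = 5; level 1: 9 − 6 = 3; level 2: 13 − 12 = 1. fair-condition prefers level 0.
poor-condition (assigned level 0): level 0: 5 − 0 = 5; level 1: 9 − 9 = 0; level 2: 13 − 18 = -5. poor-condition stays.
At least one type deviates; the separating profile fails.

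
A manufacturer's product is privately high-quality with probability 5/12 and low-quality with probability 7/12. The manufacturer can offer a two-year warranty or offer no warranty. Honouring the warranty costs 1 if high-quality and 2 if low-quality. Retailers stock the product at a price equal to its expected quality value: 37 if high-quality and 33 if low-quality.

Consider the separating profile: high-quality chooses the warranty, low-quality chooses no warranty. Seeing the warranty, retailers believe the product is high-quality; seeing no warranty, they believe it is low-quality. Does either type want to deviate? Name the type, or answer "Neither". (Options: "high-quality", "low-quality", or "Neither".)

The warranty pays 37; no warranty pays 33.
high-quality: assigned the warranty, nets 37 − 1 = 36; deviating to no warranty nets 33.
low-quality: assigned no warranty, nets 33; deviating to the warranty nets 37 − 2 = 35.
The low-quality type gains 2 by deviating.

low-quality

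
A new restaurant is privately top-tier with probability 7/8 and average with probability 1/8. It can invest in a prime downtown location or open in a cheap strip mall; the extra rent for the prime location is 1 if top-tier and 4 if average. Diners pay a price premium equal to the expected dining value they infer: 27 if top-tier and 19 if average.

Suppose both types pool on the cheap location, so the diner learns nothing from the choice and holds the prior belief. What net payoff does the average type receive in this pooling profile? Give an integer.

Pooled price premium = 7/8·27 + 1/8·19 = 26.
average pays no cost for the cheap location, so net payoff = 26.

26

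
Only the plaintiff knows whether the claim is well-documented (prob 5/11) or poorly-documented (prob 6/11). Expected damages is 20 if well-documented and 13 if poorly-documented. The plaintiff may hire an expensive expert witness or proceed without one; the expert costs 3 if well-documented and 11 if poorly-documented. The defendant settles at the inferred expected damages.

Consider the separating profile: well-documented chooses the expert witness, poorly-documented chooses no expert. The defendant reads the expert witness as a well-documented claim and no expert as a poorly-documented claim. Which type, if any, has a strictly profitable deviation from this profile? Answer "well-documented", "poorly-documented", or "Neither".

Neither

The expert witness pays 20; no expert pays 13.
well-documented: assigned the expert witness, nets 20 − 3 = 17; deviating to no expert nets 13.
poorly-documented: assigned no expert, nets 13; deviating to the expert witness nets 20 − 11 = 9.
Both types strictly prefer their assigned action; no profitable deviation.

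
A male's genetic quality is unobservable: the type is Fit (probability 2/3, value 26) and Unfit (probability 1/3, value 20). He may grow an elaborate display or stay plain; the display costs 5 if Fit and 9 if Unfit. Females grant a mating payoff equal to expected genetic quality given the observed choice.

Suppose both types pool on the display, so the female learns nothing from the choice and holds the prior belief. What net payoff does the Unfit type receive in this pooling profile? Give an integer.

Pooled mating payoff = 2/3·26 + 1/3·20 = 24.
Unfit pays cost 9 for the display, so net payoff = 24 − 9 = 15.

15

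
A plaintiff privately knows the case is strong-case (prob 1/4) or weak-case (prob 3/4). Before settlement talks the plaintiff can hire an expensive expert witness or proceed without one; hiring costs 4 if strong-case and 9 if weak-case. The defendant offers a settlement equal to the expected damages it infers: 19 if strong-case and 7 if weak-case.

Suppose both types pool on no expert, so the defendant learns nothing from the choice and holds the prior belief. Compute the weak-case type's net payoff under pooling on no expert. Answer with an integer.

10

Pooled settlement = 1/4·19 + 3/4·7 = 10.
weak-case pays no cost for no expert, so net payoff = 10.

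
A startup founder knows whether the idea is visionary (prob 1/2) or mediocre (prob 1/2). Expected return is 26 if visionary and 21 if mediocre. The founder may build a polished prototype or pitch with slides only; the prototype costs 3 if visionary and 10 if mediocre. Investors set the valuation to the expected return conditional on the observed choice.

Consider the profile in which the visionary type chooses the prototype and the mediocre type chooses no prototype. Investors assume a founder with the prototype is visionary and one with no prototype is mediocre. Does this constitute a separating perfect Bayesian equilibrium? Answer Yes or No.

Under these beliefs, the prototype earns valuation 26 and no prototype earns valuation 21.
visionary: the prototype nets 26 − 3 = 23; no prototype nets 21. visionary prefers the prototype.
mediocre: the prototype nets 26 − 10 = 16; no prototype nets 21. mediocre prefers no prototype.
Neither type deviates, so the separating profile is an equilibrium.

Yes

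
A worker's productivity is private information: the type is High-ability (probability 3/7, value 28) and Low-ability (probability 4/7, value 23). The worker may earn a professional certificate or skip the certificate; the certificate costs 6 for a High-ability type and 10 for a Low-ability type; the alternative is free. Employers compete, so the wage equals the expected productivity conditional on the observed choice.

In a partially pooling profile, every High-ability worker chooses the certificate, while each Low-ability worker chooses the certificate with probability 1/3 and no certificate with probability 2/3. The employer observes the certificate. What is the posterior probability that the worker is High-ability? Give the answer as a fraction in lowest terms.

9/13

P(the certificate) = (3/7)·1 + (4/7)·(1/3) = 13/21.
By Bayes' rule, P(High-ability | the certificate) = (3/7) / (13/21) = 9/13.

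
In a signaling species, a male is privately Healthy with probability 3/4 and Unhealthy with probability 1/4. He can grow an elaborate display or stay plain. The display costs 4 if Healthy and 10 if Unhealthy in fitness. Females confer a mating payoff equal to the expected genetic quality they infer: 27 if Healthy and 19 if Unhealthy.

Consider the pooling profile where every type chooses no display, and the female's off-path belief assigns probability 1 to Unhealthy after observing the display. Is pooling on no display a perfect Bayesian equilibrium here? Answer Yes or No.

Yes

On path, the female holds the prior and pays 3/4·27 + 1/4·19 = 25. Off path (the display), believing Unhealthy, it pays 19.
Healthy: no display nets 25; the display nets 19 − 4 = 15. Healthy stays.
Unhealthy: no display nets 25; the display nets 19 − 10 = 9. Unhealthy stays.
No type deviates, so pooling is sustained.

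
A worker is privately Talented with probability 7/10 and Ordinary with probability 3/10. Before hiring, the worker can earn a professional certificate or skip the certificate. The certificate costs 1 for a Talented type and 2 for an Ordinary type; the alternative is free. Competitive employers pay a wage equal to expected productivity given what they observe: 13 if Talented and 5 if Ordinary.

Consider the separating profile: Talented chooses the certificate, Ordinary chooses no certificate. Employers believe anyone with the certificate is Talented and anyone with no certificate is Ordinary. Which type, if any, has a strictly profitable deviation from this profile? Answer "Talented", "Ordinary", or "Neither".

Ordinary

The certificate pays 13; no certificate pays 5.
Talented: assigned the certificate, nets 13 − 1 = 12; deviating to no certificate nets 5.
Ordinary: assigned no certificate, nets 5; deviating to the certificate nets 13 − 2 = 11.
The Ordinary type gains 6 by deviating.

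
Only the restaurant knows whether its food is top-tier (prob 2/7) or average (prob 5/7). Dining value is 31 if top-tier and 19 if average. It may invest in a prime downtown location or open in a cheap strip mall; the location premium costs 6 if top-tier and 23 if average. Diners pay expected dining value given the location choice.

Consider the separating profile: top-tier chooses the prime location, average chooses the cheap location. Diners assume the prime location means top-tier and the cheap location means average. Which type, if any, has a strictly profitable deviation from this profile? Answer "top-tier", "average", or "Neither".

Neither

The prime location pays 31; the cheap location pays 19.
top-tier: assigned the prime location, nets 31 − 6 = 25; deviating to the cheap location nets 19.
average: assigned the cheap location, nets 19; deviating to the prime location nets 31 − 23 = 8.
Both types strictly prefer their assigned action; no profitable deviation.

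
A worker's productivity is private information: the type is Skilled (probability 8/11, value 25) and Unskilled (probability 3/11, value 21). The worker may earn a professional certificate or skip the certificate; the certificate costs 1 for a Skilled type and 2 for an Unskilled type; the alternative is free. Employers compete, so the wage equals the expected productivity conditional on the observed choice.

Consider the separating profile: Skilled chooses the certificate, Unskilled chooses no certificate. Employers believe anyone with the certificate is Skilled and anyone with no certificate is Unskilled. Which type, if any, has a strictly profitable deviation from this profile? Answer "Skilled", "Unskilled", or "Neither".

Unskilled

The certificate pays 25; no certificate pays 21.
Skilled: assigned the certificate, nets 25 − 1 = 24; deviating to no certificate nets 21.
Unskilled: assigned no certificate, nets 21; deviating to the certificate nets 25 − 2 = 23.
The Unskilled type gains 2 by deviating.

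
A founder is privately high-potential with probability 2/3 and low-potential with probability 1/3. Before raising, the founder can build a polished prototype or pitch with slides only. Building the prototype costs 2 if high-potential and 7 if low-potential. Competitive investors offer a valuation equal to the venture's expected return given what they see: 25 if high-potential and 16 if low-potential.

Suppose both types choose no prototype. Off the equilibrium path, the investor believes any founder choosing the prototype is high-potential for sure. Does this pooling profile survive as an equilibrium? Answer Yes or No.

No

On path, the investor holds the prior and pays 2/3·25 + 1/3·16 = 22. Off path (the prototype), believing high-potential, it pays 25.
high-potential: no prototype nets 22; the prototype nets 25 − 2 = 23. high-potential would deviate.
low-potential: no prototype nets 22; the prototype nets 25 − 7 = 18. low-potential stays.
A type deviates, so pooling fails.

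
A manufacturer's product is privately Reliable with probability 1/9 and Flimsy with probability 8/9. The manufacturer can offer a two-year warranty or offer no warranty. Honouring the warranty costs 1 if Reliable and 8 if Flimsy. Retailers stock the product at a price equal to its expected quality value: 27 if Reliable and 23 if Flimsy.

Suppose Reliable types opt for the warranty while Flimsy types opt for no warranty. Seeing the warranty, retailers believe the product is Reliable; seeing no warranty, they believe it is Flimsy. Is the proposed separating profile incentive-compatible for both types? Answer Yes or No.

Under these beliefs, the warranty earns price 27 and no warranty earns price 23.
Reliable: the warranty nets 27 − 1 = 26; no warranty nets 23. Reliable prefers the warranty.
Flimsy: the warranty nets 27 − 8 = 19; no warranty nets 23. Flimsy prefers no warranty.
Neither type deviates, so the separating profile is an equilibrium.

Yes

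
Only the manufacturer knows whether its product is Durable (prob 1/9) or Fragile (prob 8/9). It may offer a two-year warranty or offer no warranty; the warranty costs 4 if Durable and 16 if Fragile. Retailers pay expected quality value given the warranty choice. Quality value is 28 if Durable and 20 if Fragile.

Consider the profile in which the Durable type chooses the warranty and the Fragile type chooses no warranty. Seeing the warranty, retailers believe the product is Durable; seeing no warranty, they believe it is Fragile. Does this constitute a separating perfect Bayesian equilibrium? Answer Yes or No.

Yes

Under these beliefs, the warranty earns price 28 and no warranty earns price 20.
Durable: the warranty nets 28 − 4 = 24; no warranty nets 20. Durable prefers the warranty.
Fragile: the warranty nets 28 − 16 = 12; no warranty nets 20. Fragile prefers no warranty.
Neither type deviates, so the separating profile is an equilibrium.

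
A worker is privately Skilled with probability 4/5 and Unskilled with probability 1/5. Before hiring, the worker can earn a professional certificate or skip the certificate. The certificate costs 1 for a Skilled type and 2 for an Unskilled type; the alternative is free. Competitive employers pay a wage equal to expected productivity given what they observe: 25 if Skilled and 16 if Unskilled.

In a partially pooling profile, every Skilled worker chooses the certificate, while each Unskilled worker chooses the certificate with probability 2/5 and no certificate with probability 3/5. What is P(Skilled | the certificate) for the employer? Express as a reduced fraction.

10/11

P(the certificate) = (4/5)·1 + (1/5)·(2/5) = 22/25.
By Bayes' rule, P(Skilled | the certificate) = (4/5) / (22/25) = 10/11.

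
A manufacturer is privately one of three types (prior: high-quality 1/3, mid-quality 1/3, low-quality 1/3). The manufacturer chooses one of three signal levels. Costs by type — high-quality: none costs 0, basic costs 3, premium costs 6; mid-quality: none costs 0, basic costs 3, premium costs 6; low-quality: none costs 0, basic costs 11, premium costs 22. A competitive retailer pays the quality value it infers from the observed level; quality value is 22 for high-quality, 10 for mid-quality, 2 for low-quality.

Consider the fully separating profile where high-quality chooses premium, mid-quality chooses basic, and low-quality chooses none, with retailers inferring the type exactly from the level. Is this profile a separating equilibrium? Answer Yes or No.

Separating prices: premium → 22, basic → 10, none → 2.
high-quality (assigned premium): none: 2 − 0 = 2; basic: 10 − 3 = 7; premium: 22 − 6 = 16. high-quality stays.
mid-quality (assigned basic): none: 2 − 0 = 2; basic: 10 − 3 = 7; premium: 22 − 6 = 16. mid-quality prefers premium.
low-quality (assigned none): none: 2 − 0 = 2; basic: 10 − 11 = -1; premium: 22 − 22 = 0. low-quality stays.
At least one type deviates; the separating profile fails.

No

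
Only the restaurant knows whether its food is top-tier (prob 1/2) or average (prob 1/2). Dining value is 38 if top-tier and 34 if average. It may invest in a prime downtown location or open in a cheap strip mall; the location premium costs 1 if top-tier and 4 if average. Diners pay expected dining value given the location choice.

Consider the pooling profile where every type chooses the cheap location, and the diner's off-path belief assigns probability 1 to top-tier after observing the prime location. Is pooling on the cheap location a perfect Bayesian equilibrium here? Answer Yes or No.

No

On path, the diner holds the prior and pays 1/2·38 + 1/2·34 = 36. Off path (the prime location), believing top-tier, it pays 38.
top-tier: the cheap location nets 36; the prime location nets 38 − 1 = 37. top-tier would deviate.
average: the cheap location nets 36; the prime location nets 38 − 4 = 34. average stays.
A type deviates, so pooling fails.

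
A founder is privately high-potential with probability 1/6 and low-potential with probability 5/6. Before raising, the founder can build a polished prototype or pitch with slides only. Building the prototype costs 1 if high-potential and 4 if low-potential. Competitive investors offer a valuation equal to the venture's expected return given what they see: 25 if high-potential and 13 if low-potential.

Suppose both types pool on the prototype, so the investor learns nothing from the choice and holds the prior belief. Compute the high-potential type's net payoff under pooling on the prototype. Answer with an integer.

Pooled valuation = 1/6·25 + 5/6·13 = 15.
high-potential pays cost 1 for the prototype, so net payoff = 15 − 1 = 14.

14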